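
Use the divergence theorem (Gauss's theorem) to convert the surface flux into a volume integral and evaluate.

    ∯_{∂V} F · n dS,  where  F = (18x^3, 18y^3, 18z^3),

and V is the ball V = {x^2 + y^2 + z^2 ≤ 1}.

By the divergence theorem,

    ∯_{∂V} F · n dS = ∭_V (∇ · F) dV.

Compute the divergence:
    ∇ · F = ∂F_x/∂x + ∂F_y/∂y + ∂F_z/∂z = 54x^2 + 54y^2 + 54z^2.

In spherical coordinates, x = ρ sin(φ) cos(θ), y = ρ sin(φ) sin(θ), z = ρ cos(φ), dV = ρ^2 sin(φ) dρ dφ dθ, with 0 ≤ ρ ≤ 1, 0 ≤ φ ≤ π, 0 ≤ θ ≤ 2π.

The integrand, after substitution and multiplying by the volume element, becomes (54ρ^2) · ρ^2 sin(φ), so

    ∭_V (∇·F) dV = ∫_0^{2π} ∫_0^{π} ∫_0^{1} (54ρ^2) · ρ^2 sin(φ) dρ dφ dθ.

Inner (ρ from 0 to 1): 54sin(φ)/5.
Middle (φ from 0 to π): 108/5.
Outer (θ from 0 to 2π): 216π/5.

Therefore ∯_{∂V} F · n dS = 216π/5.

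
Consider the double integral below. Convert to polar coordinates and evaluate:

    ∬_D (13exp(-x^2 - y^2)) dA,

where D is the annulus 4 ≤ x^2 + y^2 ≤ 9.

The region D is 2 ≤ r ≤ 3, 0 ≤ θ ≤ 2π in polar coordinates, where x = r cos(θ), y = r sin(θ), and dA = r dr dθ.

Under the substitution, the integrand becomes 13exp(-r^2), so

    ∬_D (13exp(-x^2 - y^2)) dA = ∫_{0}^{2π} ∫_{2}^{3} (13exp(-r^2)) · r dr dθ.

Inner integral (in r): ∫_{2}^{3} (13exp(-r^2)) · r dr = -(13 - 13exp(5))exp(-9)/2.

Outer integral (in θ): ∫_{0}^{2π} (-(13 - 13exp(5))exp(-9)/2) dθ = -13π (1 - exp(5))exp(-9).

Therefore ∬_D (13exp(-x^2 - y^2)) dA = -13π (1 - exp(5))exp(-9).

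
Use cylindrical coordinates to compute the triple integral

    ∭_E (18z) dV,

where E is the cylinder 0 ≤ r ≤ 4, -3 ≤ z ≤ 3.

In cylindrical coordinates, x = r cos(θ), y = r sin(θ), z = z, and dV = r dr dθ dz.

The integrand becomes 18z, so

    ∭_E (18z) dV = ∫_{0}^{2π} ∫_{0}^{4} ∫_{-3}^{3} (18z) · r dz dr dθ.

Inner (z): 0.
Middle (r from 0 to 4): 0.
Outer (θ): 0.

Therefore the triple integral equals 0.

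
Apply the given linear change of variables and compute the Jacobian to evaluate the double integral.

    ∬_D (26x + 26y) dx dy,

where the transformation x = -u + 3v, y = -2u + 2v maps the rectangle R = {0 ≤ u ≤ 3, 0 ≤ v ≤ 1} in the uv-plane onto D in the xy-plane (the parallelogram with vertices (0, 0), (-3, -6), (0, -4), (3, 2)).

Compute the Jacobian determinant of (x, y) with respect to (u, v):

    ∂(x,y)/∂(u,v) = | -1  3 | = (-1)(2) - (3)(-2) = 4.
                   | -2  2 |

Its absolute value is |J| = 4 (the area scaling factor).

Substituting x = -u + 3v, y = -2u + 2v into the integrand,

    26x + 26y → -78u + 130v,

so the integral becomes

    ∬_R (-78u + 130v) · |J| du dv = ∫_0^3 ∫_0^1 (-312u + 520v) dv du.

Inner (v): 260 - 312u.
Outer (u): -624.

Therefore ∬_D (26x + 26y) dx dy = -624.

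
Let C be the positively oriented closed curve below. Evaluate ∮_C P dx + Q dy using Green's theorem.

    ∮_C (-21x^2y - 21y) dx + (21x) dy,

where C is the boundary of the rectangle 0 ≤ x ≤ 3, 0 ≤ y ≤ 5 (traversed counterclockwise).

Green's theorem converts the closed line integral into a double integral over the enclosed region D:

    ∮_C P dx + Q dy = ∬_D (∂Q/∂x - ∂P/∂y) dA.

Here P = -21x^2y - 21y, Q = 21x, so

    ∂Q/∂x = 21,    ∂P/∂y = -21x^2 - 21,
    ∂Q/∂x - ∂P/∂y = 21x^2 + 42.

D is the region 0 ≤ x ≤ 3, 0 ≤ y ≤ 5. Evaluating the double integral:

    ∬_D (21x^2 + 42) dA = ∫_0^{3} ∫_0^{5} (21x^2 + 42) dy dx.

Inner (y from 0 to 5): 105x^2 + 210.
Outer (x from 0 to 3): 1575.

Therefore ∮_C P dx + Q dy = 1575.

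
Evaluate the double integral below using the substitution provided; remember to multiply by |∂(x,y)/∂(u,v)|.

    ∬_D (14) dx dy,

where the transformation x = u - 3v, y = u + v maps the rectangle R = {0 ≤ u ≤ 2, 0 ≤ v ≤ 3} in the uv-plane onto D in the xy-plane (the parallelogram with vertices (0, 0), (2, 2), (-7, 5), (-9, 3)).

Compute the Jacobian determinant of (x, y) with respect to (u, v):

    ∂(x,y)/∂(u,v) = | 1  -3 | = (1)(1) - (-3)(1) = 4.
                   | 1  1 |

Its absolute value is |J| = 4 (the area scaling factor).

Substituting x = u - 3v, y = u + v into the integrand,

    14 → 14,

so the integral becomes

    ∬_R (14) · |J| du dv = ∫_0^2 ∫_0^3 (56) dv du.

Inner (v): 168.
Outer (u): 336.

Therefore ∬_D (14) dx dy = 336.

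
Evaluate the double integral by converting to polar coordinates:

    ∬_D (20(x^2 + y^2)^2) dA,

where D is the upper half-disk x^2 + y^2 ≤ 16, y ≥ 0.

The region D is 0 ≤ r ≤ 4, 0 ≤ θ ≤ π in polar coordinates, where x = r cos(θ), y = r sin(θ), and dA = r dr dθ.

Under the substitution, the integrand becomes 20r^4, so

    ∬_D (20(x^2 + y^2)^2) dA = ∫_{0}^{π} ∫_{0}^{4} (20r^4) · r dr dθ.

Inner integral (in r): ∫_{0}^{4} (20r^4) · r dr = 40960/3.

Outer integral (in θ): ∫_{0}^{π} (40960/3) dθ = 40960π/3.

Therefore ∬_D (20(x^2 + y^2)^2) dA = 40960π/3.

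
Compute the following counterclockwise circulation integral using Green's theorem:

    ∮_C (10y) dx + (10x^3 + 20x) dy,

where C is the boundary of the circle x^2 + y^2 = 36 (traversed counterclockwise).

Green's theorem converts the closed line integral into a double integral over the enclosed region D:

    ∮_C P dx + Q dy = ∬_D (∂Q/∂x - ∂P/∂y) dA.

Here P = 10y, Q = 10x^3 + 20x, so

    ∂Q/∂x = 30x^2 + 20,    ∂P/∂y = 10,
    ∂Q/∂x - ∂P/∂y = 30x^2 + 10.

D is the region x^2 + y^2 ≤ 36. Evaluating the double integral:

In polar coordinates (x = r cos θ, y = r sin θ, dA = r dr dθ) the integrand becomes 30r^2cos(θ)^2 + 10, so

    ∬_D (30x^2 + 10) dA = ∫_0^{2π} ∫_0^{6} (30r^2cos(θ)^2 + 10) · r dr dθ.

Inner (r from 0 to 6): 9720cos(θ)^2 + 180.
Outer (θ from 0 to 2π): 10080π.

Therefore ∮_C P dx + Q dy = 10080π.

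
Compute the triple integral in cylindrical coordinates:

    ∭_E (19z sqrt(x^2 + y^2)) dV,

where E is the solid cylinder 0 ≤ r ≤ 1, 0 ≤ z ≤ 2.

In cylindrical coordinates, x = r cos(θ), y = r sin(θ), z = z, and dV = r dr dθ dz.

The integrand becomes 19r z, so

    ∭_E (19z sqrt(x^2 + y^2)) dV = ∫_{0}^{2π} ∫_{0}^{1} ∫_{0}^{2} (19r z) · r dz dr dθ.

Inner (z): 38r^2.
Middle (r from 0 to 1): 38/3.
Outer (θ): 76π/3.

Therefore the triple integral equals 76π/3.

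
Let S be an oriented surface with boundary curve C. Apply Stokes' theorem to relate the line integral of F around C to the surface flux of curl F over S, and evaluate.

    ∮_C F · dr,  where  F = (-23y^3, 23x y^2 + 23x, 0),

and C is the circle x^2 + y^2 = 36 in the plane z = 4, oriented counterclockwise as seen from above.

Let S be the flat disk x^2 + y^2 ≤ 36 in the plane z = 4, with upward unit normal n̂ = ẑ. By Stokes' theorem,

    ∮_C F · dr = ∬_S (∇ × F) · n̂ dS = ∬_D (curl F)_z dA,

where D is the disk x^2 + y^2 ≤ 36.

Compute the curl of F = (-23y^3, 23x y^2 + 23x, 0):
    (∇ × F)_x = ∂F_z/∂y - ∂F_y/∂z = 0,
    (∇ × F)_y = ∂F_x/∂z - ∂F_z/∂x = 0,
    (∇ × F)_z = ∂F_y/∂x - ∂F_x/∂y = 92y^2 + 23.

On z = 4, (curl F)_z = 92y^2 + 23.

Convert to polar (x = r cos θ, y = r sin θ, dA = r dr dθ); the integrand becomes 92r^2sin(θ)^2 + 23, so

    ∬_D (curl F)_z dA = ∫_0^{2π} ∫_0^{6} (92r^2sin(θ)^2 + 23) · r dr dθ.

Inner (r from 0 to 6): 29808sin(θ)^2 + 414.
Outer (θ from 0 to 2π): 30636π.

Therefore ∮_C F · dr = 30636π.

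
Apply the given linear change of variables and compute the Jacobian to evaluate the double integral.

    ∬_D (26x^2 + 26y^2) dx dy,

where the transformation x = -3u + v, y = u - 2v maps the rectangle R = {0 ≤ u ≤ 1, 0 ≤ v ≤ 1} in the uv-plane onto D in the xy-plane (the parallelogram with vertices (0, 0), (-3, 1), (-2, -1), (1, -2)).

Compute the Jacobian determinant of (x, y) with respect to (u, v):

    ∂(x,y)/∂(u,v) = | -3  1 | = (-3)(-2) - (1)(1) = 5.
                   | 1  -2 |

Its absolute value is |J| = 5 (the area scaling factor).

Substituting x = -3u + v, y = u - 2v into the integrand,

    26x^2 + 26y^2 → 260u^2 - 260u v + 130v^2,

so the integral becomes

    ∬_R (260u^2 - 260u v + 130v^2) · |J| du dv = ∫_0^1 ∫_0^1 (1300u^2 - 1300u v + 650v^2) dv du.

Inner (v): 1300u^2 - 650u + 650/3.
Outer (u): 325.

Therefore ∬_D (26x^2 + 26y^2) dx dy = 325.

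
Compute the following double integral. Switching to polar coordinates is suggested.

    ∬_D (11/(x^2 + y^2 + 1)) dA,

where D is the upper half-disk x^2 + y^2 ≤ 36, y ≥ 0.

The region D is 0 ≤ r ≤ 6, 0 ≤ θ ≤ π in polar coordinates, where x = r cos(θ), y = r sin(θ), and dA = r dr dθ.

Under the substitution, the integrand becomes 11/(r^2 + 1), so

    ∬_D (11/(x^2 + y^2 + 1)) dA = ∫_{0}^{π} ∫_{0}^{6} (11/(r^2 + 1)) · r dr dθ.

Inner integral (in r): ∫_{0}^{6} (11/(r^2 + 1)) · r dr = 11log(37)/2.

Outer integral (in θ): ∫_{0}^{π} (11log(37)/2) dθ = 11π log(37)/2.

Therefore ∬_D (11/(x^2 + y^2 + 1)) dA = 11π log(37)/2.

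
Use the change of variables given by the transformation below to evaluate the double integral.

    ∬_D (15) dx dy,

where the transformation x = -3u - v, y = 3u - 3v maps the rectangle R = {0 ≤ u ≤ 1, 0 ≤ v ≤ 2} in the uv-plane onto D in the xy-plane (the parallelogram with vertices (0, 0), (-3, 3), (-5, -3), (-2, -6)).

Compute the Jacobian determinant of (x, y) with respect to (u, v):

    ∂(x,y)/∂(u,v) = | -3  -1 | = (-3)(-3) - (-1)(3) = 12.
                   | 3  -3 |

Its absolute value is |J| = 12 (the area scaling factor).

Substituting x = -3u - v, y = 3u - 3v into the integrand,

    15 → 15,

so the integral becomes

    ∬_R (15) · |J| du dv = ∫_0^1 ∫_0^2 (180) dv du.

Inner (v): 360.
Outer (u): 360.

Therefore ∬_D (15) dx dy = 360.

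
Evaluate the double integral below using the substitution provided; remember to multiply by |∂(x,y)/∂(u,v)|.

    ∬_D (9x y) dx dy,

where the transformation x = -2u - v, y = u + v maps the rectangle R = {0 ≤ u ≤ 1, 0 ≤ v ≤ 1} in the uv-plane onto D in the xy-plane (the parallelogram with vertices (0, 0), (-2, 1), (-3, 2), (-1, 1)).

Compute the Jacobian determinant of (x, y) with respect to (u, v):

    ∂(x,y)/∂(u,v) = | -2  -1 | = (-2)(1) - (-1)(1) = -1.
                   | 1  1 |

Its absolute value is |J| = 1 (the area scaling factor).

Substituting x = -2u - v, y = u + v into the integrand,

    9x y → -18u^2 - 27u v - 9v^2,

so the integral becomes

    ∬_R (-18u^2 - 27u v - 9v^2) · |J| du dv = ∫_0^1 ∫_0^1 (-18u^2 - 27u v - 9v^2) dv du.

Inner (v): -18u^2 - 27u/2 - 3.
Outer (u): -63/4.

Therefore ∬_D (9x y) dx dy = -63/4.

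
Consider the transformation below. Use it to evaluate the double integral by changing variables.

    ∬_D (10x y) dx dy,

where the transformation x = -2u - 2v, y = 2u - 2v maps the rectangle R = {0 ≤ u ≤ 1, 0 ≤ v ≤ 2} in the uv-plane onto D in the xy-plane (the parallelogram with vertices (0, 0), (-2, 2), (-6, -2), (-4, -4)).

Compute the Jacobian determinant of (x, y) with respect to (u, v):

    ∂(x,y)/∂(u,v) = | -2  -2 | = (-2)(-2) - (-2)(2) = 8.
                   | 2  -2 |

Its absolute value is |J| = 8 (the area scaling factor).

Substituting x = -2u - 2v, y = 2u - 2v into the integrand,

    10x y → -40u^2 + 40v^2,

so the integral becomes

    ∬_R (-40u^2 + 40v^2) · |J| du dv = ∫_0^1 ∫_0^2 (-320u^2 + 320v^2) dv du.

Inner (v): 2560/3 - 640u^2.
Outer (u): 640.

Therefore ∬_D (10x y) dx dy = 640.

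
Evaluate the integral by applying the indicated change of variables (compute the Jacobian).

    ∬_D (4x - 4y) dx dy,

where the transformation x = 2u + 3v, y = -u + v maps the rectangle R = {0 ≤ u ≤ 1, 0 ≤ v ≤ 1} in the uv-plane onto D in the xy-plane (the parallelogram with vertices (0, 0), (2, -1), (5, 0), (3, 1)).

Compute the Jacobian determinant of (x, y) with respect to (u, v):

    ∂(x,y)/∂(u,v) = | 2  3 | = (2)(1) - (3)(-1) = 5.
                   | -1  1 |

Its absolute value is |J| = 5 (the area scaling factor).

Substituting x = 2u + 3v, y = -u + v into the integrand,

    4x - 4y → 12u + 8v,

so the integral becomes

    ∬_R (12u + 8v) · |J| du dv = ∫_0^1 ∫_0^1 (60u + 40v) dv du.

Inner (v): 60u + 20.
Outer (u): 50.

Therefore ∬_D (4x - 4y) dx dy = 50.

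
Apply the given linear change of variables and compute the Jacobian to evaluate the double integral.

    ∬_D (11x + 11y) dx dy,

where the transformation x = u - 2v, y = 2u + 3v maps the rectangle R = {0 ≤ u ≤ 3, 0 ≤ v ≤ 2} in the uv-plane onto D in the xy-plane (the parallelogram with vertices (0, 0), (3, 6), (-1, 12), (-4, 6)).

Compute the Jacobian determinant of (x, y) with respect to (u, v):

    ∂(x,y)/∂(u,v) = | 1  -2 | = (1)(3) - (-2)(2) = 7.
                   | 2  3 |

Its absolute value is |J| = 7 (the area scaling factor).

Substituting x = u - 2v, y = 2u + 3v into the integrand,

    11x + 11y → 33u + 11v,

so the integral becomes

    ∬_R (33u + 11v) · |J| du dv = ∫_0^3 ∫_0^2 (231u + 77v) dv du.

Inner (v): 462u + 154.
Outer (u): 2541.

Therefore ∬_D (11x + 11y) dx dy = 2541.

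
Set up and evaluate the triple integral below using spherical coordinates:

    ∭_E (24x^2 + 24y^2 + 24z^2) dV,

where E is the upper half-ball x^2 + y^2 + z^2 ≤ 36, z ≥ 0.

In spherical coordinates, x = ρ sin(φ) cos(θ), y = ρ sin(φ) sin(θ), z = ρ cos(φ), and dV = ρ^2 sin(φ) dρ dφ dθ.

The integrand becomes 24ρ^2, so

    ∭_E (24x^2 + 24y^2 + 24z^2) dV = ∫_{0}^{2π} ∫_{0}^{π/2} ∫_{0}^{6} (24ρ^2) · ρ^2 sin(φ) dρ dφ dθ.

Inner (ρ): 186624sin(φ)/5.
Middle (φ): 186624/5.
Outer (θ): 373248π/5.

Therefore the triple integral equals 373248π/5.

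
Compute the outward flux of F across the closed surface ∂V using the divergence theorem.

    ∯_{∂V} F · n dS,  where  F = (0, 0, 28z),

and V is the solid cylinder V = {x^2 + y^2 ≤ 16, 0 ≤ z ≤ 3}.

By the divergence theorem,

    ∯_{∂V} F · n dS = ∭_V (∇ · F) dV.

Compute the divergence:
    ∇ · F = ∂F_x/∂x + ∂F_y/∂y + ∂F_z/∂z = 0 + 0 + 28 = 28.

In cylindrical coordinates, x = r cos(θ), y = r sin(θ), z = z, dV = r dr dθ dz, with 0 ≤ r ≤ 4, 0 ≤ θ ≤ 2π, 0 ≤ z ≤ 3.

The integrand, after substitution and multiplying by the volume element, becomes (28) · r, so

    ∭_V (∇·F) dV = ∫_0^{2π} ∫_0^{4} ∫_0^{3} (28) · r dz dr dθ.

Inner (z from 0 to 3): 84r.
Middle (r from 0 to 4): 672.
Outer (θ from 0 to 2π): 1344π.

Therefore ∯_{∂V} F · n dS = 1344π.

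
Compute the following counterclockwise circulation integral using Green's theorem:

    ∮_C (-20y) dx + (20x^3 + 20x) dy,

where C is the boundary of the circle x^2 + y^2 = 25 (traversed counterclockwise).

Green's theorem converts the closed line integral into a double integral over the enclosed region D:

    ∮_C P dx + Q dy = ∬_D (∂Q/∂x - ∂P/∂y) dA.

Here P = -20y, Q = 20x^3 + 20x, so

    ∂Q/∂x = 60x^2 + 20,    ∂P/∂y = -20,
    ∂Q/∂x - ∂P/∂y = 60x^2 + 40.

D is the region x^2 + y^2 ≤ 25. Evaluating the double integral:

In polar coordinates (x = r cos θ, y = r sin θ, dA = r dr dθ) the integrand becomes 60r^2cos(θ)^2 + 40, so

    ∬_D (60x^2 + 40) dA = ∫_0^{2π} ∫_0^{5} (60r^2cos(θ)^2 + 40) · r dr dθ.

Inner (r from 0 to 5): 9375cos(θ)^2 + 500.
Outer (θ from 0 to 2π): 10375π.

Therefore ∮_C P dx + Q dy = 10375π.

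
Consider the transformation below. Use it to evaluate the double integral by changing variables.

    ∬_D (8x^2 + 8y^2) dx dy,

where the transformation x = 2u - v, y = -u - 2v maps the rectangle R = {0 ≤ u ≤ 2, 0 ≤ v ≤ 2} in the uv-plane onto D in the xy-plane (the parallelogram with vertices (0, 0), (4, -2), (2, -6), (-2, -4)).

Compute the Jacobian determinant of (x, y) with respect to (u, v):

    ∂(x,y)/∂(u,v) = | 2  -1 | = (2)(-2) - (-1)(-1) = -5.
                   | -1  -2 |

Its absolute value is |J| = 5 (the area scaling factor).

Substituting x = 2u - v, y = -u - 2v into the integrand,

    8x^2 + 8y^2 → 40u^2 + 40v^2,

so the integral becomes

    ∬_R (40u^2 + 40v^2) · |J| du dv = ∫_0^2 ∫_0^2 (200u^2 + 200v^2) dv du.

Inner (v): 400u^2 + 1600/3.
Outer (u): 6400/3.

Therefore ∬_D (8x^2 + 8y^2) dx dy = 6400/3.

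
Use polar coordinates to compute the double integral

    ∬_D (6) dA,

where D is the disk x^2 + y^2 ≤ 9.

The region D is 0 ≤ r ≤ 3, 0 ≤ θ ≤ 2π in polar coordinates, where x = r cos(θ), y = r sin(θ), and dA = r dr dθ.

Under the substitution, the integrand becomes 6, so

    ∬_D (6) dA = ∫_{0}^{2π} ∫_{0}^{3} (6) · r dr dθ.

Inner integral (in r): ∫_{0}^{3} (6) · r dr = 27.

Outer integral (in θ): ∫_{0}^{2π} (27) dθ = 54π.

Therefore ∬_D (6) dA = 54π.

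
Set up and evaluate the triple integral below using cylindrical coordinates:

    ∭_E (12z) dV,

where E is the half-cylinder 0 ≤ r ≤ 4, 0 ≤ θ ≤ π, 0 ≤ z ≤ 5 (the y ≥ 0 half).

In cylindrical coordinates, x = r cos(θ), y = r sin(θ), z = z, and dV = r dr dθ dz.

The integrand becomes 12z, so

    ∭_E (12z) dV = ∫_{0}^{π} ∫_{0}^{4} ∫_{0}^{5} (12z) · r dz dr dθ.

Inner (z): 150r.
Middle (r from 0 to 4): 1200.
Outer (θ): 1200π.

Therefore the triple integral equals 1200π.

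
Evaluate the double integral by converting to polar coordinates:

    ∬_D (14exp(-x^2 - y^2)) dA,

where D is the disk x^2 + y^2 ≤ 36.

The region D is 0 ≤ r ≤ 6, 0 ≤ θ ≤ 2π in polar coordinates, where x = r cos(θ), y = r sin(θ), and dA = r dr dθ.

Under the substitution, the integrand becomes 14exp(-r^2), so

    ∬_D (14exp(-x^2 - y^2)) dA = ∫_{0}^{2π} ∫_{0}^{6} (14exp(-r^2)) · r dr dθ.

Inner integral (in r): ∫_{0}^{6} (14exp(-r^2)) · r dr = 7 - 7exp(-36).

Outer integral (in θ): ∫_{0}^{2π} (7 - 7exp(-36)) dθ = -14π exp(-36) + 14π.

Therefore ∬_D (14exp(-x^2 - y^2)) dA = -14π exp(-36) + 14π.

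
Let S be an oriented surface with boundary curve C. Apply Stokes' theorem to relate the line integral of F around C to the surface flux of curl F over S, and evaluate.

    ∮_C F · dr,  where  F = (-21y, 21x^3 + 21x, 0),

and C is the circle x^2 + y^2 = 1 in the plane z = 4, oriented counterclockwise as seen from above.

Let S be the flat disk x^2 + y^2 ≤ 1 in the plane z = 4, with upward unit normal n̂ = ẑ. By Stokes' theorem,

    ∮_C F · dr = ∬_S (∇ × F) · n̂ dS = ∬_D (curl F)_z dA,

where D is the disk x^2 + y^2 ≤ 1.

Compute the curl of F = (-21y, 21x^3 + 21x, 0):
    (∇ × F)_x = ∂F_z/∂y - ∂F_y/∂z = 0,
    (∇ × F)_y = ∂F_x/∂z - ∂F_z/∂x = 0,
    (∇ × F)_z = ∂F_y/∂x - ∂F_x/∂y = 63x^2 + 42.

On z = 4, (curl F)_z = 63x^2 + 42.

Convert to polar (x = r cos θ, y = r sin θ, dA = r dr dθ); the integrand becomes 63r^2cos(θ)^2 + 42, so

    ∬_D (curl F)_z dA = ∫_0^{2π} ∫_0^{1} (63r^2cos(θ)^2 + 42) · r dr dθ.

Inner (r from 0 to 1): 63cos(θ)^2/4 + 21.
Outer (θ from 0 to 2π): 231π/4.

Therefore ∮_C F · dr = 231π/4.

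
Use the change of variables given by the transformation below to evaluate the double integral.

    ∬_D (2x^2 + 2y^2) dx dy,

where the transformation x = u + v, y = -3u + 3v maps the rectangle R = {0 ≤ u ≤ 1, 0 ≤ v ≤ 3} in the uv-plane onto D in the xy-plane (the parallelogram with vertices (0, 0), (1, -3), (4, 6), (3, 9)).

Compute the Jacobian determinant of (x, y) with respect to (u, v):

    ∂(x,y)/∂(u,v) = | 1  1 | = (1)(3) - (1)(-3) = 6.
                   | -3  3 |

Its absolute value is |J| = 6 (the area scaling factor).

Substituting x = u + v, y = -3u + 3v into the integrand,

    2x^2 + 2y^2 → 20u^2 - 32u v + 20v^2,

so the integral becomes

    ∬_R (20u^2 - 32u v + 20v^2) · |J| du dv = ∫_0^1 ∫_0^3 (120u^2 - 192u v + 120v^2) dv du.

Inner (v): 360u^2 - 864u + 1080.
Outer (u): 768.

Therefore ∬_D (2x^2 + 2y^2) dx dy = 768.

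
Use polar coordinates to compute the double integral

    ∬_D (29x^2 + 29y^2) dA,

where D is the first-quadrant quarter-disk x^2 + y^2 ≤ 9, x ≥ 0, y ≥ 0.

The region D is 0 ≤ r ≤ 3, 0 ≤ θ ≤ π/2 in polar coordinates, where x = r cos(θ), y = r sin(θ), and dA = r dr dθ.

Under the substitution, the integrand becomes 29r^2, so

    ∬_D (29x^2 + 29y^2) dA = ∫_{0}^{π/2} ∫_{0}^{3} (29r^2) · r dr dθ.

Inner integral (in r): ∫_{0}^{3} (29r^2) · r dr = 2349/4.

Outer integral (in θ): ∫_{0}^{π/2} (2349/4) dθ = 2349π/8.

Therefore ∬_D (29x^2 + 29y^2) dA = 2349π/8.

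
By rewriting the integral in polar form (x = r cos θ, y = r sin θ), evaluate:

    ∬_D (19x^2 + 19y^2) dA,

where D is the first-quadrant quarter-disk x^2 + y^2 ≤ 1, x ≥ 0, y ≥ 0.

The region D is 0 ≤ r ≤ 1, 0 ≤ θ ≤ π/2 in polar coordinates, where x = r cos(θ), y = r sin(θ), and dA = r dr dθ.

Under the substitution, the integrand becomes 19r^2, so

    ∬_D (19x^2 + 19y^2) dA = ∫_{0}^{π/2} ∫_{0}^{1} (19r^2) · r dr dθ.

Inner integral (in r): ∫_{0}^{1} (19r^2) · r dr = 19/4.

Outer integral (in θ): ∫_{0}^{π/2} (19/4) dθ = 19π/8.

Therefore ∬_D (19x^2 + 19y^2) dA = 19π/8.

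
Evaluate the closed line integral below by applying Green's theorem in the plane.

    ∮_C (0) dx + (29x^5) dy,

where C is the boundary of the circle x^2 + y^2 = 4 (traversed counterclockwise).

Green's theorem converts the closed line integral into a double integral over the enclosed region D:

    ∮_C P dx + Q dy = ∬_D (∂Q/∂x - ∂P/∂y) dA.

Here P = 0, Q = 29x^5, so

    ∂Q/∂x = 145x^4,    ∂P/∂y = 0,
    ∂Q/∂x - ∂P/∂y = 145x^4.

D is the region x^2 + y^2 ≤ 4. Evaluating the double integral:

In polar coordinates (x = r cos θ, y = r sin θ, dA = r dr dθ) the integrand becomes 145r^4cos(θ)^4, so

    ∬_D (145x^4) dA = ∫_0^{2π} ∫_0^{2} (145r^4cos(θ)^4) · r dr dθ.

Inner (r from 0 to 2): 4640cos(θ)^4/3.
Outer (θ from 0 to 2π): 1160π.

Therefore ∮_C P dx + Q dy = 1160π.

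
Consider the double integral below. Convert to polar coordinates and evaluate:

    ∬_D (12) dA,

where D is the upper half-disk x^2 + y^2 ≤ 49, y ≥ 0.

The region D is 0 ≤ r ≤ 7, 0 ≤ θ ≤ π in polar coordinates, where x = r cos(θ), y = r sin(θ), and dA = r dr dθ.

Under the substitution, the integrand becomes 12, so

    ∬_D (12) dA = ∫_{0}^{π} ∫_{0}^{7} (12) · r dr dθ.

Inner integral (in r): ∫_{0}^{7} (12) · r dr = 294.

Outer integral (in θ): ∫_{0}^{π} (294) dθ = 294π.

Therefore ∬_D (12) dA = 294π.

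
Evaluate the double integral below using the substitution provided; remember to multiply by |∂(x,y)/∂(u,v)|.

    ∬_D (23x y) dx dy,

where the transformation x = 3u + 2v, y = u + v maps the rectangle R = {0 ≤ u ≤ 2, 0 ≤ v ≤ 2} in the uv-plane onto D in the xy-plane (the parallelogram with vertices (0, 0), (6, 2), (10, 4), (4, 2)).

Compute the Jacobian determinant of (x, y) with respect to (u, v):

    ∂(x,y)/∂(u,v) = | 3  2 | = (3)(1) - (2)(1) = 1.
                   | 1  1 |

Its absolute value is |J| = 1 (the area scaling factor).

Substituting x = 3u + 2v, y = u + v into the integrand,

    23x y → 69u^2 + 115u v + 46v^2,

so the integral becomes

    ∬_R (69u^2 + 115u v + 46v^2) · |J| du dv = ∫_0^2 ∫_0^2 (69u^2 + 115u v + 46v^2) dv du.

Inner (v): 138u^2 + 230u + 368/3.
Outer (u): 3220/3.

Therefore ∬_D (23x y) dx dy = 3220/3.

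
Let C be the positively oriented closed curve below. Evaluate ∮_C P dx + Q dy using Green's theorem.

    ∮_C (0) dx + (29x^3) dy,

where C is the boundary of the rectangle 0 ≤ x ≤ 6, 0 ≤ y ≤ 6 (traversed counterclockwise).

Green's theorem converts the closed line integral into a double integral over the enclosed region D:

    ∮_C P dx + Q dy = ∬_D (∂Q/∂x - ∂P/∂y) dA.

Here P = 0, Q = 29x^3, so

    ∂Q/∂x = 87x^2,    ∂P/∂y = 0,
    ∂Q/∂x - ∂P/∂y = 87x^2.

D is the region 0 ≤ x ≤ 6, 0 ≤ y ≤ 6. Evaluating the double integral:

    ∬_D (87x^2) dA = ∫_0^{6} ∫_0^{6} (87x^2) dy dx.

Inner (y from 0 to 6): 522x^2.
Outer (x from 0 to 6): 37584.

Therefore ∮_C P dx + Q dy = 37584.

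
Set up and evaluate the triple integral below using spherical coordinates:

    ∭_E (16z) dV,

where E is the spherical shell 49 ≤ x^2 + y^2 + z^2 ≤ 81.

In spherical coordinates, x = ρ sin(φ) cos(θ), y = ρ sin(φ) sin(θ), z = ρ cos(φ), and dV = ρ^2 sin(φ) dρ dφ dθ.

The integrand becomes 16ρ cos(φ), so

    ∭_E (16z) dV = ∫_{0}^{2π} ∫_{0}^{π} ∫_{7}^{9} (16ρ cos(φ)) · ρ^2 sin(φ) dρ dφ dθ.

Inner (ρ): 8320sin(2φ).
Middle (φ): 0.
Outer (θ): 0.

Therefore the triple integral equals 0.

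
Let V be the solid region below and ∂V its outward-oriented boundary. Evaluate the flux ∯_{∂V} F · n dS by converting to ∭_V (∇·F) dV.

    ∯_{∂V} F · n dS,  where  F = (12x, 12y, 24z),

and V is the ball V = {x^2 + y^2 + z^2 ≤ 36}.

By the divergence theorem,

    ∯_{∂V} F · n dS = ∭_V (∇ · F) dV.

Compute the divergence:
    ∇ · F = ∂F_x/∂x + ∂F_y/∂y + ∂F_z/∂z = 12 + 12 + 24 = 48.

In spherical coordinates, x = ρ sin(φ) cos(θ), y = ρ sin(φ) sin(θ), z = ρ cos(φ), dV = ρ^2 sin(φ) dρ dφ dθ, with 0 ≤ ρ ≤ 6, 0 ≤ φ ≤ π, 0 ≤ θ ≤ 2π.

The integrand, after substitution and multiplying by the volume element, becomes (48) · ρ^2 sin(φ), so

    ∭_V (∇·F) dV = ∫_0^{2π} ∫_0^{π} ∫_0^{6} (48) · ρ^2 sin(φ) dρ dφ dθ.

Inner (ρ from 0 to 6): 3456sin(φ).
Middle (φ from 0 to π): 6912.
Outer (θ from 0 to 2π): 13824π.

Therefore ∯_{∂V} F · n dS = 13824π.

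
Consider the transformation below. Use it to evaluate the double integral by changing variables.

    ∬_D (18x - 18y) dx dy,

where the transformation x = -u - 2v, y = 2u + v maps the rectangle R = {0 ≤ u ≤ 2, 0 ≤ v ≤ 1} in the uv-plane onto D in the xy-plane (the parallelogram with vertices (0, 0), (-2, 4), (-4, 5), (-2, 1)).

Compute the Jacobian determinant of (x, y) with respect to (u, v):

    ∂(x,y)/∂(u,v) = | -1  -2 | = (-1)(1) - (-2)(2) = 3.
                   | 2  1 |

Its absolute value is |J| = 3 (the area scaling factor).

Substituting x = -u - 2v, y = 2u + v into the integrand,

    18x - 18y → -54u - 54v,

so the integral becomes

    ∬_R (-54u - 54v) · |J| du dv = ∫_0^2 ∫_0^1 (-162u - 162v) dv du.

Inner (v): -162u - 81.
Outer (u): -486.

Therefore ∬_D (18x - 18y) dx dy = -486.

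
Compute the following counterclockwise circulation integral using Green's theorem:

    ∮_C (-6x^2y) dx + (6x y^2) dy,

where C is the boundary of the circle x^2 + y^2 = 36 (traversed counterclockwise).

Green's theorem converts the closed line integral into a double integral over the enclosed region D:

    ∮_C P dx + Q dy = ∬_D (∂Q/∂x - ∂P/∂y) dA.

Here P = -6x^2y, Q = 6x y^2, so

    ∂Q/∂x = 6y^2,    ∂P/∂y = -6x^2,
    ∂Q/∂x - ∂P/∂y = 6x^2 + 6y^2.

D is the region x^2 + y^2 ≤ 36. Evaluating the double integral:

In polar coordinates (x = r cos θ, y = r sin θ, dA = r dr dθ) the integrand becomes 6r^2, so

    ∬_D (6x^2 + 6y^2) dA = ∫_0^{2π} ∫_0^{6} (6r^2) · r dr dθ.

Inner (r from 0 to 6): 1944.
Outer (θ from 0 to 2π): 3888π.

Therefore ∮_C P dx + Q dy = 3888π.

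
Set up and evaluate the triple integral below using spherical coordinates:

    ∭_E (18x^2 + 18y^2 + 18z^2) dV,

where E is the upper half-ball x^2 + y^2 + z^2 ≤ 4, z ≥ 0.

In spherical coordinates, x = ρ sin(φ) cos(θ), y = ρ sin(φ) sin(θ), z = ρ cos(φ), and dV = ρ^2 sin(φ) dρ dφ dθ.

The integrand becomes 18ρ^2, so

    ∭_E (18x^2 + 18y^2 + 18z^2) dV = ∫_{0}^{2π} ∫_{0}^{π/2} ∫_{0}^{2} (18ρ^2) · ρ^2 sin(φ) dρ dφ dθ.

Inner (ρ): 576sin(φ)/5.
Middle (φ): 576/5.
Outer (θ): 1152π/5.

Therefore the triple integral equals 1152π/5.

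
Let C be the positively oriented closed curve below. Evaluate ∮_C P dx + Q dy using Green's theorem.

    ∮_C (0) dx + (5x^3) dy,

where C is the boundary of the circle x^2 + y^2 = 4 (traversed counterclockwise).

Green's theorem converts the closed line integral into a double integral over the enclosed region D:

    ∮_C P dx + Q dy = ∬_D (∂Q/∂x - ∂P/∂y) dA.

Here P = 0, Q = 5x^3, so

    ∂Q/∂x = 15x^2,    ∂P/∂y = 0,
    ∂Q/∂x - ∂P/∂y = 15x^2.

D is the region x^2 + y^2 ≤ 4. Evaluating the double integral:

In polar coordinates (x = r cos θ, y = r sin θ, dA = r dr dθ) the integrand becomes 15r^2cos(θ)^2, so

    ∬_D (15x^2) dA = ∫_0^{2π} ∫_0^{2} (15r^2cos(θ)^2) · r dr dθ.

Inner (r from 0 to 2): 60cos(θ)^2.
Outer (θ from 0 to 2π): 60π.

Therefore ∮_C P dx + Q dy = 60π.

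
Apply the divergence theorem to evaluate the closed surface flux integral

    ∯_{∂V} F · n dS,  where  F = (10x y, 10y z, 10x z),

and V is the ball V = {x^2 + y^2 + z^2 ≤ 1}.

By the divergence theorem,

    ∯_{∂V} F · n dS = ∭_V (∇ · F) dV.

Compute the divergence:
    ∇ · F = ∂F_x/∂x + ∂F_y/∂y + ∂F_z/∂z = 10y + 10z + 10x = 10x + 10y + 10z.

In spherical coordinates, x = ρ sin(φ) cos(θ), y = ρ sin(φ) sin(θ), z = ρ cos(φ), dV = ρ^2 sin(φ) dρ dφ dθ, with 0 ≤ ρ ≤ 1, 0 ≤ φ ≤ π, 0 ≤ θ ≤ 2π.

The integrand, after substitution and multiplying by the volume element, becomes (10ρ (sqrt(2)sin(φ)sin(θ + π/4) + cos(φ))) · ρ^2 sin(φ), so

    ∭_V (∇·F) dV = ∫_0^{2π} ∫_0^{π} ∫_0^{1} (10ρ (sqrt(2)sin(φ)sin(θ + π/4) + cos(φ))) · ρ^2 sin(φ) dρ dφ dθ.

Inner (ρ from 0 to 1): 5(sqrt(2)sin(φ)sin(θ + π/4) + cos(φ))sin(φ)/2.
Middle (φ from 0 to π): 5sqrt(2)π sin(θ + π/4)/4.
Outer (θ from 0 to 2π): 0.

Therefore ∯_{∂V} F · n dS = 0.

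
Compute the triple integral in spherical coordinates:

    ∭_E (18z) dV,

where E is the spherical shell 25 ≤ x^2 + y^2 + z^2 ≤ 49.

In spherical coordinates, x = ρ sin(φ) cos(θ), y = ρ sin(φ) sin(θ), z = ρ cos(φ), and dV = ρ^2 sin(φ) dρ dφ dθ.

The integrand becomes 18ρ cos(φ), so

    ∭_E (18z) dV = ∫_{0}^{2π} ∫_{0}^{π} ∫_{5}^{7} (18ρ cos(φ)) · ρ^2 sin(φ) dρ dφ dθ.

Inner (ρ): 3996sin(2φ).
Middle (φ): 0.
Outer (θ): 0.

Therefore the triple integral equals 0.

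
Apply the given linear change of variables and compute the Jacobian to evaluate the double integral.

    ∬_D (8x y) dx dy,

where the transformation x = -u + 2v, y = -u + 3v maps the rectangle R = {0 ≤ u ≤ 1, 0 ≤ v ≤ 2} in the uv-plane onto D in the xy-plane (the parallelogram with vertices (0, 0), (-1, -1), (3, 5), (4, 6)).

Compute the Jacobian determinant of (x, y) with respect to (u, v):

    ∂(x,y)/∂(u,v) = | -1  2 | = (-1)(3) - (2)(-1) = -1.
                   | -1  3 |

Its absolute value is |J| = 1 (the area scaling factor).

Substituting x = -u + 2v, y = -u + 3v into the integrand,

    8x y → 8u^2 - 40u v + 48v^2,

so the integral becomes

    ∬_R (8u^2 - 40u v + 48v^2) · |J| du dv = ∫_0^1 ∫_0^2 (8u^2 - 40u v + 48v^2) dv du.

Inner (v): 16u^2 - 80u + 128.
Outer (u): 280/3.

Therefore ∬_D (8x y) dx dy = 280/3.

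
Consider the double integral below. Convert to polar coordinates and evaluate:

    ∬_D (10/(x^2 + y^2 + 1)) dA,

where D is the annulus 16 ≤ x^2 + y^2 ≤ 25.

The region D is 4 ≤ r ≤ 5, 0 ≤ θ ≤ 2π in polar coordinates, where x = r cos(θ), y = r sin(θ), and dA = r dr dθ.

Under the substitution, the integrand becomes 10/(r^2 + 1), so

    ∬_D (10/(x^2 + y^2 + 1)) dA = ∫_{0}^{2π} ∫_{4}^{5} (10/(r^2 + 1)) · r dr dθ.

Inner integral (in r): ∫_{4}^{5} (10/(r^2 + 1)) · r dr = log(11881376/1419857).

Outer integral (in θ): ∫_{0}^{2π} (log(11881376/1419857)) dθ = log((11881376/1419857)^(2π)).

Therefore ∬_D (10/(x^2 + y^2 + 1)) dA = log((11881376/1419857)^(2π)).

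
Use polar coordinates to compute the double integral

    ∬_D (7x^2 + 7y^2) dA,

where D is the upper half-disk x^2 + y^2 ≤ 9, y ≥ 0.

The region D is 0 ≤ r ≤ 3, 0 ≤ θ ≤ π in polar coordinates, where x = r cos(θ), y = r sin(θ), and dA = r dr dθ.

Under the substitution, the integrand becomes 7r^2, so

    ∬_D (7x^2 + 7y^2) dA = ∫_{0}^{π} ∫_{0}^{3} (7r^2) · r dr dθ.

Inner integral (in r): ∫_{0}^{3} (7r^2) · r dr = 567/4.

Outer integral (in θ): ∫_{0}^{π} (567/4) dθ = 567π/4.

Therefore ∬_D (7x^2 + 7y^2) dA = 567π/4.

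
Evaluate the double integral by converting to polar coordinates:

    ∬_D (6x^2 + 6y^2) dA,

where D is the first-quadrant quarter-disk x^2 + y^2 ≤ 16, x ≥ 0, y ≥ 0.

The region D is 0 ≤ r ≤ 4, 0 ≤ θ ≤ π/2 in polar coordinates, where x = r cos(θ), y = r sin(θ), and dA = r dr dθ.

Under the substitution, the integrand becomes 6r^2, so

    ∬_D (6x^2 + 6y^2) dA = ∫_{0}^{π/2} ∫_{0}^{4} (6r^2) · r dr dθ.

Inner integral (in r): ∫_{0}^{4} (6r^2) · r dr = 384.

Outer integral (in θ): ∫_{0}^{π/2} (384) dθ = 192π.

Therefore ∬_D (6x^2 + 6y^2) dA = 192π.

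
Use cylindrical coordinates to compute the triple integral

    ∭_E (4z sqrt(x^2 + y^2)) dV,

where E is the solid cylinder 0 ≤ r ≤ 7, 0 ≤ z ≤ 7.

In cylindrical coordinates, x = r cos(θ), y = r sin(θ), z = z, and dV = r dr dθ dz.

The integrand becomes 4r z, so

    ∭_E (4z sqrt(x^2 + y^2)) dV = ∫_{0}^{2π} ∫_{0}^{7} ∫_{0}^{7} (4r z) · r dz dr dθ.

Inner (z): 98r^2.
Middle (r from 0 to 7): 33614/3.
Outer (θ): 67228π/3.

Therefore the triple integral equals 67228π/3.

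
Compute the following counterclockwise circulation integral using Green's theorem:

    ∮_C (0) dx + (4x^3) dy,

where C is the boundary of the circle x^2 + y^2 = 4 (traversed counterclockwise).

Green's theorem converts the closed line integral into a double integral over the enclosed region D:

    ∮_C P dx + Q dy = ∬_D (∂Q/∂x - ∂P/∂y) dA.

Here P = 0, Q = 4x^3, so

    ∂Q/∂x = 12x^2,    ∂P/∂y = 0,
    ∂Q/∂x - ∂P/∂y = 12x^2.

D is the region x^2 + y^2 ≤ 4. Evaluating the double integral:

In polar coordinates (x = r cos θ, y = r sin θ, dA = r dr dθ) the integrand becomes 12r^2cos(θ)^2, so

    ∬_D (12x^2) dA = ∫_0^{2π} ∫_0^{2} (12r^2cos(θ)^2) · r dr dθ.

Inner (r from 0 to 2): 48cos(θ)^2.
Outer (θ from 0 to 2π): 48π.

Therefore ∮_C P dx + Q dy = 48π.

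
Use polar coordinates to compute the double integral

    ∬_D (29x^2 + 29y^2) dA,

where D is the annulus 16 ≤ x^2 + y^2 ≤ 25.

The region D is 4 ≤ r ≤ 5, 0 ≤ θ ≤ 2π in polar coordinates, where x = r cos(θ), y = r sin(θ), and dA = r dr dθ.

Under the substitution, the integrand becomes 29r^2, so

    ∬_D (29x^2 + 29y^2) dA = ∫_{0}^{2π} ∫_{4}^{5} (29r^2) · r dr dθ.

Inner integral (in r): ∫_{4}^{5} (29r^2) · r dr = 10701/4.

Outer integral (in θ): ∫_{0}^{2π} (10701/4) dθ = 10701π/2.

Therefore ∬_D (29x^2 + 29y^2) dA = 10701π/2.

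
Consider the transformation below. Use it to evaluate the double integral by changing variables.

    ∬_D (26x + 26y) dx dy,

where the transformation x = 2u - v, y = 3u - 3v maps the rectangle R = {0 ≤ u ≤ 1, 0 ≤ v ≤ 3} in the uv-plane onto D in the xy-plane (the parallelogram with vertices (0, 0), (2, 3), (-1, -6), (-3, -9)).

Compute the Jacobian determinant of (x, y) with respect to (u, v):

    ∂(x,y)/∂(u,v) = | 2  -1 | = (2)(-3) - (-1)(3) = -3.
                   | 3  -3 |

Its absolute value is |J| = 3 (the area scaling factor).

Substituting x = 2u - v, y = 3u - 3v into the integrand,

    26x + 26y → 130u - 104v,

so the integral becomes

    ∬_R (130u - 104v) · |J| du dv = ∫_0^1 ∫_0^3 (390u - 312v) dv du.

Inner (v): 1170u - 1404.
Outer (u): -819.

Therefore ∬_D (26x + 26y) dx dy = -819.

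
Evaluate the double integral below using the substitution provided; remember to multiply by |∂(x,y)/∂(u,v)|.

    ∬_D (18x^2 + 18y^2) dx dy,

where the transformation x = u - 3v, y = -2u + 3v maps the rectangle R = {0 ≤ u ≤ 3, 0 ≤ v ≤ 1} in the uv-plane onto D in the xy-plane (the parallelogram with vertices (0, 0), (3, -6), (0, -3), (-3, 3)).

Compute the Jacobian determinant of (x, y) with respect to (u, v):

    ∂(x,y)/∂(u,v) = | 1  -3 | = (1)(3) - (-3)(-2) = -3.
                   | -2  3 |

Its absolute value is |J| = 3 (the area scaling factor).

Substituting x = u - 3v, y = -2u + 3v into the integrand,

    18x^2 + 18y^2 → 90u^2 - 324u v + 324v^2,

so the integral becomes

    ∬_R (90u^2 - 324u v + 324v^2) · |J| du dv = ∫_0^3 ∫_0^1 (270u^2 - 972u v + 972v^2) dv du.

Inner (v): 270u^2 - 486u + 324.
Outer (u): 1215.

Therefore ∬_D (18x^2 + 18y^2) dx dy = 1215.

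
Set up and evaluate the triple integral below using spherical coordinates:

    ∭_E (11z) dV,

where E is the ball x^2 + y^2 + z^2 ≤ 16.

In spherical coordinates, x = ρ sin(φ) cos(θ), y = ρ sin(φ) sin(θ), z = ρ cos(φ), and dV = ρ^2 sin(φ) dρ dφ dθ.

The integrand becomes 11ρ cos(φ), so

    ∭_E (11z) dV = ∫_{0}^{2π} ∫_{0}^{π} ∫_{0}^{4} (11ρ cos(φ)) · ρ^2 sin(φ) dρ dφ dθ.

Inner (ρ): 352sin(2φ).
Middle (φ): 0.
Outer (θ): 0.

Therefore the triple integral equals 0.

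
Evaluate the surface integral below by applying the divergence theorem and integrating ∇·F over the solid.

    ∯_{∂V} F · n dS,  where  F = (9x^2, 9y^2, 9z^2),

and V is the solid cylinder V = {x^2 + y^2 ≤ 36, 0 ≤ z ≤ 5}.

By the divergence theorem,

    ∯_{∂V} F · n dS = ∭_V (∇ · F) dV.

Compute the divergence:
    ∇ · F = ∂F_x/∂x + ∂F_y/∂y + ∂F_z/∂z = 18x + 18y + 18z.

In cylindrical coordinates, x = r cos(θ), y = r sin(θ), z = z, dV = r dr dθ dz, with 0 ≤ r ≤ 6, 0 ≤ θ ≤ 2π, 0 ≤ z ≤ 5.

The integrand, after substitution and multiplying by the volume element, becomes (18sqrt(2)r sin(θ + π/4) + 18z) · r, so

    ∭_V (∇·F) dV = ∫_0^{2π} ∫_0^{6} ∫_0^{5} (18sqrt(2)r sin(θ + π/4) + 18z) · r dz dr dθ.

Inner (z from 0 to 5): 45r (2sqrt(2)r sin(θ + π/4) + 5).
Middle (r from 0 to 6): 6480sqrt(2)sin(θ + π/4) + 4050.
Outer (θ from 0 to 2π): 8100π.

Therefore ∯_{∂V} F · n dS = 8100π.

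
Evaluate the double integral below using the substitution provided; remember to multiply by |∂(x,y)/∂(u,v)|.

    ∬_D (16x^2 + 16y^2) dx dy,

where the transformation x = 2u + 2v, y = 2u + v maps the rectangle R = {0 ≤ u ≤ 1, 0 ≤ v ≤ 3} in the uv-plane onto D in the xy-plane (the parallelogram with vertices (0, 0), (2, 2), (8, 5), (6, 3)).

Compute the Jacobian determinant of (x, y) with respect to (u, v):

    ∂(x,y)/∂(u,v) = | 2  2 | = (2)(1) - (2)(2) = -2.
                   | 2  1 |

Its absolute value is |J| = 2 (the area scaling factor).

Substituting x = 2u + 2v, y = 2u + v into the integrand,

    16x^2 + 16y^2 → 128u^2 + 192u v + 80v^2,

so the integral becomes

    ∬_R (128u^2 + 192u v + 80v^2) · |J| du dv = ∫_0^1 ∫_0^3 (256u^2 + 384u v + 160v^2) dv du.

Inner (v): 768u^2 + 1728u + 1440.
Outer (u): 2560.

Therefore ∬_D (16x^2 + 16y^2) dx dy = 2560.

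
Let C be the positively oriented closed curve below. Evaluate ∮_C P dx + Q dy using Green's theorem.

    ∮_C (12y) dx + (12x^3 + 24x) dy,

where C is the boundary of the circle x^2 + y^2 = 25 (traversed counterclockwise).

Green's theorem converts the closed line integral into a double integral over the enclosed region D:

    ∮_C P dx + Q dy = ∬_D (∂Q/∂x - ∂P/∂y) dA.

Here P = 12y, Q = 12x^3 + 24x, so

    ∂Q/∂x = 36x^2 + 24,    ∂P/∂y = 12,
    ∂Q/∂x - ∂P/∂y = 36x^2 + 12.

D is the region x^2 + y^2 ≤ 25. Evaluating the double integral:

In polar coordinates (x = r cos θ, y = r sin θ, dA = r dr dθ) the integrand becomes 36r^2cos(θ)^2 + 12, so

    ∬_D (36x^2 + 12) dA = ∫_0^{2π} ∫_0^{5} (36r^2cos(θ)^2 + 12) · r dr dθ.

Inner (r from 0 to 5): 5625cos(θ)^2 + 150.
Outer (θ from 0 to 2π): 5925π.

Therefore ∮_C P dx + Q dy = 5925π.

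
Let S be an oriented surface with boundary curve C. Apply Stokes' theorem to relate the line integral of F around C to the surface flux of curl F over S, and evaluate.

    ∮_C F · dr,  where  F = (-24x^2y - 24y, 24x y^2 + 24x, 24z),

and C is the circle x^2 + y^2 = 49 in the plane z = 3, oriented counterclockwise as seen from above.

Let S be the flat disk x^2 + y^2 ≤ 49 in the plane z = 3, with upward unit normal n̂ = ẑ. By Stokes' theorem,

    ∮_C F · dr = ∬_S (∇ × F) · n̂ dS = ∬_D (curl F)_z dA,

where D is the disk x^2 + y^2 ≤ 49.

Compute the curl of F = (-24x^2y - 24y, 24x y^2 + 24x, 24z):
    (∇ × F)_x = ∂F_z/∂y - ∂F_y/∂z = 0,
    (∇ × F)_y = ∂F_x/∂z - ∂F_z/∂x = 0,
    (∇ × F)_z = ∂F_y/∂x - ∂F_x/∂y = 24x^2 + 24y^2 + 48.

On z = 3, (curl F)_z = 24x^2 + 24y^2 + 48.

Convert to polar (x = r cos θ, y = r sin θ, dA = r dr dθ); the integrand becomes 24r^2 + 48, so

    ∬_D (curl F)_z dA = ∫_0^{2π} ∫_0^{7} (24r^2 + 48) · r dr dθ.

Inner (r from 0 to 7): 15582.
Outer (θ from 0 to 2π): 31164π.

Therefore ∮_C F · dr = 31164π.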